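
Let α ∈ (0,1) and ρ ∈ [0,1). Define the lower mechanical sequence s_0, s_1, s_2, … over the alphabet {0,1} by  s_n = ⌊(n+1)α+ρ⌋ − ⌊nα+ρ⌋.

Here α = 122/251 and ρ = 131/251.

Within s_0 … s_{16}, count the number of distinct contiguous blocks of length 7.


4

t_n = ⌊(n·122+131)/251⌋ for n = 0 … 17:
  n=0…9: ⌊131/251⌋=0 ⌊253/251⌋=1 ⌊375/251⌋=1 ⌊497/251⌋=1 ⌊619/251⌋=2 ⌊741/251⌋=2 ⌊863/251⌋=3 ⌊985/251⌋=3 ⌊1107/251⌋=4 ⌊1229/251⌋=4
  n=10…17: ⌊1351/251⌋=5 ⌊1473/251⌋=5 ⌊1595/251⌋=6 ⌊1717/251⌋=6 ⌊1839/251⌋=7 ⌊1961/251⌋=7 ⌊2083/251⌋=8 ⌊2205/251⌋=8
s_n = t_(n+1) − t_n for n = 0 … 16 gives
prefix = 10010101010101010
slide a length-7 window over [0..6] … [10..16] (11 windows); first occurrence of each distinct factor:
  [  0..  6] 1001010
  [  1..  7] 0010101
  [  2..  8] 0101010
  [  3..  9] 1010101
  (the other 7 windows repeat one of these)
distinct factors: {0010101, 0101010, 1001010, 1010101}
count = 4  (Sturmian bound for length 7 is 8)


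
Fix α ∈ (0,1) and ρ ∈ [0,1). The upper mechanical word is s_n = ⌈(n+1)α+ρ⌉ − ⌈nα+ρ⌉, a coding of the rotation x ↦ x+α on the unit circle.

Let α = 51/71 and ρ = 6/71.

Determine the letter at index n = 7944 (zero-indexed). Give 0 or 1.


(n+1)α + ρ = (7945·51 + 6) / 71 = 405201/71
nα + ρ     = (7944·51 + 6) / 71 = 405150/71
⌈405201/71⌉ = 5708,  ⌈405150/71⌉ = 5707
s_{7944} = 5708 − 5707 = 1

1


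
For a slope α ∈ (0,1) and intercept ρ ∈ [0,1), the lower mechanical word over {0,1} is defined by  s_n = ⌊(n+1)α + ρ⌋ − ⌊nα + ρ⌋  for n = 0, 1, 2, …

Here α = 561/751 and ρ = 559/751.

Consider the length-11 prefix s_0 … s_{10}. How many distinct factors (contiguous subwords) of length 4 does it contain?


4

t_n = ⌊(n·561+559)/751⌋ for n = 0 … 11:
  n=0…9: ⌊559/751⌋=0 ⌊1120/751⌋=1 ⌊1681/751⌋=2 ⌊2242/751⌋=2 ⌊2803/751⌋=3 ⌊3364/751⌋=4 ⌊3925/751⌋=5 ⌊4486/751⌋=5 ⌊5047/751⌋=6 ⌊5608/751⌋=7
  n=10…11: ⌊6169/751⌋=8 ⌊6730/751⌋=8
s_n = t_(n+1) − t_n for n = 0 … 10 gives
prefix = 11011101110
slide a length-4 window over [0..3] … [7..10] (8 windows); first occurrence of each distinct factor:
  [  0..  3] 1101
  [  1..  4] 1011
  [  2..  5] 0111
  [  3..  6] 1110
  (the other 4 windows repeat one of these)
distinct factors: {0111, 1011, 1101, 1110}
count = 4  (Sturmian bound for length 4 is 5)


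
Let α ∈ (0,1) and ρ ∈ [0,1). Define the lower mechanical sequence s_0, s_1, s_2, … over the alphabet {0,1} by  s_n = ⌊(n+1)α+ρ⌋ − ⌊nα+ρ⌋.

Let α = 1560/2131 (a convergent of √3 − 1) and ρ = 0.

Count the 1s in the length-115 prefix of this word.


84

#1s = Σ_{n=0}^{114} s_n = Σ_{n=0}^{114} (⌊(n+1)α+ρ⌋ − ⌊nα+ρ⌋)
the sum telescopes: every ⌊nα+ρ⌋ with 0 < n < 115 appears once with + and once with −, leaving ⌊115α+ρ⌋ − ⌊0·α+ρ⌋
115α + ρ = (115·1560) / 2131 = 179400/2131
ρ = 0/2131
⌊179400/2131⌋ = 84,  ⌊0/2131⌋ = 0
#1s = 84 − 0 = 84


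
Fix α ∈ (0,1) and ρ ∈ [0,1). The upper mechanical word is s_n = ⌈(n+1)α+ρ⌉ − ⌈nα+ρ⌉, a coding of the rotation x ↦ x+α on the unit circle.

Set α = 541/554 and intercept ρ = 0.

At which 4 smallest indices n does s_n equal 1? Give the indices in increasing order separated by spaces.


0 1 2 3

n=0: ⌈541/554⌉−⌈0/554⌉ = 1−0 = 1  ← one
n=1: ⌈1082/554⌉−⌈541/554⌉ = 2−1 = 1  ← one
n=2: ⌈1623/554⌉−⌈1082/554⌉ = 3−2 = 1  ← one
n=3: ⌈2164/554⌉−⌈1623/554⌉ = 4−3 = 1  ← one
positions of the first 4 ones: 0 1 2 3


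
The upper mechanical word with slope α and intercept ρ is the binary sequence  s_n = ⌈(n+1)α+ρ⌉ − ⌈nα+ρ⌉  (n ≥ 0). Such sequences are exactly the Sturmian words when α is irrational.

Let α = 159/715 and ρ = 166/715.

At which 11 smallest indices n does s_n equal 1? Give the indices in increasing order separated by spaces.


3 7 12 16 21 25 30 34 39 43 48

n=0: ⌈325/715⌉−⌈166/715⌉ = 1−1 = 0
n=1: ⌈484/715⌉−⌈325/715⌉ = 1−1 = 0
n=2: ⌈643/715⌉−⌈484/715⌉ = 1−1 = 0
n=3: ⌈802/715⌉−⌈643/715⌉ = 2−1 = 1  ← one
n=4: ⌈961/715⌉−⌈802/715⌉ = 2−2 = 0
n=5: ⌈1120/715⌉−⌈961/715⌉ = 2−2 = 0
n=6: ⌈1279/715⌉−⌈1120/715⌉ = 2−2 = 0
n=7: ⌈1438/715⌉−⌈1279/715⌉ = 3−2 = 1  ← one
n=8: ⌈1597/715⌉−⌈1438/715⌉ = 3−3 = 0
n=9: ⌈1756/715⌉−⌈1597/715⌉ = 3−3 = 0
n=10: ⌈1915/715⌉−⌈1756/715⌉ = 3−3 = 0
n=11: ⌈2074/715⌉−⌈1915/715⌉ = 3−3 = 0
n=12: ⌈2233/715⌉−⌈2074/715⌉ = 4−3 = 1  ← one
n=13: ⌈2392/715⌉−⌈2233/715⌉ = 4−4 = 0
n=14: ⌈2551/715⌉−⌈2392/715⌉ = 4−4 = 0
n=15: ⌈2710/715⌉−⌈2551/715⌉ = 4−4 = 0
n=16: ⌈2869/715⌉−⌈2710/715⌉ = 5−4 = 1  ← one
n=17: ⌈3028/715⌉−⌈2869/715⌉ = 5−5 = 0
n=18: ⌈3187/715⌉−⌈3028/715⌉ = 5−5 = 0
n=19: ⌈3346/715⌉−⌈3187/715⌉ = 5−5 = 0
n=20: ⌈3505/715⌉−⌈3346/715⌉ = 5−5 = 0
n=21: ⌈3664/715⌉−⌈3505/715⌉ = 6−5 = 1  ← one
n=22: ⌈3823/715⌉−⌈3664/715⌉ = 6−6 = 0
n=23: ⌈3982/715⌉−⌈3823/715⌉ = 6−6 = 0
n=24: ⌈4141/715⌉−⌈3982/715⌉ = 6−6 = 0
n=25: ⌈4300/715⌉−⌈4141/715⌉ = 7−6 = 1  ← one
n=26: ⌈4459/715⌉−⌈4300/715⌉ = 7−7 = 0
n=27: ⌈4618/715⌉−⌈4459/715⌉ = 7−7 = 0
n=28: ⌈4777/715⌉−⌈4618/715⌉ = 7−7 = 0
n=29: ⌈4936/715⌉−⌈4777/715⌉ = 7−7 = 0
n=30: ⌈5095/715⌉−⌈4936/715⌉ = 8−7 = 1  ← one
n=31: ⌈5254/715⌉−⌈5095/715⌉ = 8−8 = 0
n=32: ⌈5413/715⌉−⌈5254/715⌉ = 8−8 = 0
n=33: ⌈5572/715⌉−⌈5413/715⌉ = 8−8 = 0
n=34: ⌈5731/715⌉−⌈5572/715⌉ = 9−8 = 1  ← one
n=35: ⌈5890/715⌉−⌈5731/715⌉ = 9−9 = 0
n=36: ⌈6049/715⌉−⌈5890/715⌉ = 9−9 = 0
n=37: ⌈6208/715⌉−⌈6049/715⌉ = 9−9 = 0
n=38: ⌈6367/715⌉−⌈6208/715⌉ = 9−9 = 0
n=39: ⌈6526/715⌉−⌈6367/715⌉ = 10−9 = 1  ← one
n=40: ⌈6685/715⌉−⌈6526/715⌉ = 10−10 = 0
n=41: ⌈6844/715⌉−⌈6685/715⌉ = 10−10 = 0
n=42: ⌈7003/715⌉−⌈6844/715⌉ = 10−10 = 0
n=43: ⌈7162/715⌉−⌈7003/715⌉ = 11−10 = 1  ← one
n=44: ⌈7321/715⌉−⌈7162/715⌉ = 11−11 = 0
n=45: ⌈7480/715⌉−⌈7321/715⌉ = 11−11 = 0
n=46: ⌈7639/715⌉−⌈7480/715⌉ = 11−11 = 0
n=47: ⌈7798/715⌉−⌈7639/715⌉ = 11−11 = 0
n=48: ⌈7957/715⌉−⌈7798/715⌉ = 12−11 = 1  ← one
positions of the first 11 ones: 3 7 12 16 21 25 30 34 39 43 48


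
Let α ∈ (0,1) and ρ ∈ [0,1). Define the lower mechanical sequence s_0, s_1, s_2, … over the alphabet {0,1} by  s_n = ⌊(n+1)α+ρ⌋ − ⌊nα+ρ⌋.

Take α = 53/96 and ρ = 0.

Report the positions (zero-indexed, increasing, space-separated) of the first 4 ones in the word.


n=0: ⌊53/96⌋−⌊0/96⌋ = 0−0 = 0
n=1: ⌊106/96⌋−⌊53/96⌋ = 1−0 = 1  ← one
n=2: ⌊159/96⌋−⌊106/96⌋ = 1−1 = 0
n=3: ⌊212/96⌋−⌊159/96⌋ = 2−1 = 1  ← one
n=4: ⌊265/96⌋−⌊212/96⌋ = 2−2 = 0
n=5: ⌊318/96⌋−⌊265/96⌋ = 3−2 = 1  ← one
n=6: ⌊371/96⌋−⌊318/96⌋ = 3−3 = 0
n=7: ⌊424/96⌋−⌊371/96⌋ = 4−3 = 1  ← one
positions of the first 4 ones: 1 3 5 7

1 3 5 7


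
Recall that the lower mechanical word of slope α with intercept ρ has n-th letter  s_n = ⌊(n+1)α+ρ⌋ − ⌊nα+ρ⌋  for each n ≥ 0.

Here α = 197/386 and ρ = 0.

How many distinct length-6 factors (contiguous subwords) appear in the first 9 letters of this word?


t_n = ⌊(n·197)/386⌋ for n = 0 … 9:
  n=0…9: ⌊0/386⌋=0 ⌊197/386⌋=0 ⌊394/386⌋=1 ⌊591/386⌋=1 ⌊788/386⌋=2 ⌊985/386⌋=2 ⌊1182/386⌋=3 ⌊1379/386⌋=3 ⌊1576/386⌋=4 ⌊1773/386⌋=4
s_n = t_(n+1) − t_n for n = 0 … 8 gives
prefix = 010101010
slide a length-6 window over [0..5] … [3..8] (4 windows); first occurrence of each distinct factor:
  [  0..  5] 010101
  [  1..  6] 101010
  (the other 2 windows repeat one of these)
distinct factors: {010101, 101010}
count = 2  (Sturmian bound for length 6 is 7)

2


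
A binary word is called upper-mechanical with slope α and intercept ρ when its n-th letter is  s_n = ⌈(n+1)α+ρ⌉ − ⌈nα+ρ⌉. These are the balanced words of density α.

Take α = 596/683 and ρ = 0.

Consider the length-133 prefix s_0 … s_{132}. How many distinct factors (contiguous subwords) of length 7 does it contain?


8

t_n = ⌈(n·596)/683⌉ for n = 0 … 133:
  n=0…9: ⌈0/683⌉=0 ⌈596/683⌉=1 ⌈1192/683⌉=2 ⌈1788/683⌉=3 ⌈2384/683⌉=4 ⌈2980/683⌉=5 ⌈3576/683⌉=6 ⌈4172/683⌉=7 ⌈4768/683⌉=7 ⌈5364/683⌉=8
  n=10…19: ⌈5960/683⌉=9 ⌈6556/683⌉=10 ⌈7152/683⌉=11 ⌈7748/683⌉=12 ⌈8344/683⌉=13 ⌈8940/683⌉=14 ⌈9536/683⌉=14 ⌈10132/683⌉=15 ⌈10728/683⌉=16 ⌈11324/683⌉=17
  n=20…29: ⌈11920/683⌉=18 ⌈12516/683⌉=19 ⌈13112/683⌉=20 ⌈13708/683⌉=21 ⌈14304/683⌉=21 ⌈14900/683⌉=22 ⌈15496/683⌉=23 ⌈16092/683⌉=24 ⌈16688/683⌉=25 ⌈17284/683⌉=26
  n=30…39: ⌈17880/683⌉=27 ⌈18476/683⌉=28 ⌈19072/683⌉=28 ⌈19668/683⌉=29 ⌈20264/683⌉=30 ⌈20860/683⌉=31 ⌈21456/683⌉=32 ⌈22052/683⌉=33 ⌈22648/683⌉=34 ⌈23244/683⌉=35
  n=40…49: ⌈23840/683⌉=35 ⌈24436/683⌉=36 ⌈25032/683⌉=37 ⌈25628/683⌉=38 ⌈26224/683⌉=39 ⌈26820/683⌉=40 ⌈27416/683⌉=41 ⌈28012/683⌉=42 ⌈28608/683⌉=42 ⌈29204/683⌉=43
  n=50…59: ⌈29800/683⌉=44 ⌈30396/683⌉=45 ⌈30992/683⌉=46 ⌈31588/683⌉=47 ⌈32184/683⌉=48 ⌈32780/683⌉=48 ⌈33376/683⌉=49 ⌈33972/683⌉=50 ⌈34568/683⌉=51 ⌈35164/683⌉=52
  n=60…69: ⌈35760/683⌉=53 ⌈36356/683⌉=54 ⌈36952/683⌉=55 ⌈37548/683⌉=55 ⌈38144/683⌉=56 ⌈38740/683⌉=57 ⌈39336/683⌉=58 ⌈39932/683⌉=59 ⌈40528/683⌉=60 ⌈41124/683⌉=61
  n=70…79: ⌈41720/683⌉=62 ⌈42316/683⌉=62 ⌈42912/683⌉=63 ⌈43508/683⌉=64 ⌈44104/683⌉=65 ⌈44700/683⌉=66 ⌈45296/683⌉=67 ⌈45892/683⌉=68 ⌈46488/683⌉=69 ⌈47084/683⌉=69
  n=80…89: ⌈47680/683⌉=70 ⌈48276/683⌉=71 ⌈48872/683⌉=72 ⌈49468/683⌉=73 ⌈50064/683⌉=74 ⌈50660/683⌉=75 ⌈51256/683⌉=76 ⌈51852/683⌉=76 ⌈52448/683⌉=77 ⌈53044/683⌉=78
  n=90…99: ⌈53640/683⌉=79 ⌈54236/683⌉=80 ⌈54832/683⌉=81 ⌈55428/683⌉=82 ⌈56024/683⌉=83 ⌈56620/683⌉=83 ⌈57216/683⌉=84 ⌈57812/683⌉=85 ⌈58408/683⌉=86 ⌈59004/683⌉=87
  n=100…109: ⌈59600/683⌉=88 ⌈60196/683⌉=89 ⌈60792/683⌉=90 ⌈61388/683⌉=90 ⌈61984/683⌉=91 ⌈62580/683⌉=92 ⌈63176/683⌉=93 ⌈63772/683⌉=94 ⌈64368/683⌉=95 ⌈64964/683⌉=96
  n=110…119: ⌈65560/683⌉=96 ⌈66156/683⌉=97 ⌈66752/683⌉=98 ⌈67348/683⌉=99 ⌈67944/683⌉=100 ⌈68540/683⌉=101 ⌈69136/683⌉=102 ⌈69732/683⌉=103 ⌈70328/683⌉=103 ⌈70924/683⌉=104
  n=120…129: ⌈71520/683⌉=105 ⌈72116/683⌉=106 ⌈72712/683⌉=107 ⌈73308/683⌉=108 ⌈73904/683⌉=109 ⌈74500/683⌉=110 ⌈75096/683⌉=110 ⌈75692/683⌉=111 ⌈76288/683⌉=112 ⌈76884/683⌉=113
  n=130…133: ⌈77480/683⌉=114 ⌈78076/683⌉=115 ⌈78672/683⌉=116 ⌈79268/683⌉=117
s_n = t_(n+1) − t_n for n = 0 … 132 gives
prefix = 1111111011111110111111101111111011111110111111101111110111111101111111011111110111111101111111011111110111111011111110111111101111111
slide a length-7 window over [0..6] … [126..132] (127 windows); first occurrence of each distinct factor:
  [  0..  6] 1111111
  [  1..  7] 1111110
  [  2..  8] 1111101
  [  3..  9] 1111011
  [  4.. 10] 1110111
  [  5.. 11] 1101111
  [  6.. 12] 1011111
  [  7.. 13] 0111111
  (the other 119 windows repeat one of these)
distinct factors: {0111111, 1011111, 1101111, 1110111, 1111011, 1111101, 1111110, 1111111}
count = 8  (Sturmian bound for length 7 is 8)


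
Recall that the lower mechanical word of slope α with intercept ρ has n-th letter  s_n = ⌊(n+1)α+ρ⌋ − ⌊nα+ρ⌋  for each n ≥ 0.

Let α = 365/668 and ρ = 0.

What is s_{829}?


1

(n+1)α + ρ = (830·365) / 668 = 302950/668
nα + ρ     = (829·365) / 668 = 302585/668
⌊302950/668⌋ = 453,  ⌊302585/668⌋ = 452
s_{829} = 453 − 452 = 1


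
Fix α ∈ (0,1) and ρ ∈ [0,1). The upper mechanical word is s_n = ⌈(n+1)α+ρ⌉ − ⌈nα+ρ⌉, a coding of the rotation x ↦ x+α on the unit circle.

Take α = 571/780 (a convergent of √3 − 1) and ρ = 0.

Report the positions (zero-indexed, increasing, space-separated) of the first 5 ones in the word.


n=0: ⌈571/780⌉−⌈0/780⌉ = 1−0 = 1  ← one
n=1: ⌈1142/780⌉−⌈571/780⌉ = 2−1 = 1  ← one
n=2: ⌈1713/780⌉−⌈1142/780⌉ = 3−2 = 1  ← one
n=3: ⌈2284/780⌉−⌈1713/780⌉ = 3−3 = 0
n=4: ⌈2855/780⌉−⌈2284/780⌉ = 4−3 = 1  ← one
n=5: ⌈3426/780⌉−⌈2855/780⌉ = 5−4 = 1  ← one
positions of the first 5 ones: 0 1 2 4 5

0 1 2 4 5


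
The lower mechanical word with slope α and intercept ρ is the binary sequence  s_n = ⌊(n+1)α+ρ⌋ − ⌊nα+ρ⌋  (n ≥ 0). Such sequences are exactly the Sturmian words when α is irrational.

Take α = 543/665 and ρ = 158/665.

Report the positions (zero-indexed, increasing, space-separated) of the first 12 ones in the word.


n=0: ⌊701/665⌋−⌊158/665⌋ = 1−0 = 1  ← one
n=1: ⌊1244/665⌋−⌊701/665⌋ = 1−1 = 0
n=2: ⌊1787/665⌋−⌊1244/665⌋ = 2−1 = 1  ← one
n=3: ⌊2330/665⌋−⌊1787/665⌋ = 3−2 = 1  ← one
n=4: ⌊2873/665⌋−⌊2330/665⌋ = 4−3 = 1  ← one
n=5: ⌊3416/665⌋−⌊2873/665⌋ = 5−4 = 1  ← one
n=6: ⌊3959/665⌋−⌊3416/665⌋ = 5−5 = 0
n=7: ⌊4502/665⌋−⌊3959/665⌋ = 6−5 = 1  ← one
n=8: ⌊5045/665⌋−⌊4502/665⌋ = 7−6 = 1  ← one
n=9: ⌊5588/665⌋−⌊5045/665⌋ = 8−7 = 1  ← one
n=10: ⌊6131/665⌋−⌊5588/665⌋ = 9−8 = 1  ← one
n=11: ⌊6674/665⌋−⌊6131/665⌋ = 10−9 = 1  ← one
n=12: ⌊7217/665⌋−⌊6674/665⌋ = 10−10 = 0
n=13: ⌊7760/665⌋−⌊7217/665⌋ = 11−10 = 1  ← one
n=14: ⌊8303/665⌋−⌊7760/665⌋ = 12−11 = 1  ← one
positions of the first 12 ones: 0 2 3 4 5 7 8 9 10 11 13 14

0 2 3 4 5 7 8 9 10 11 13 14


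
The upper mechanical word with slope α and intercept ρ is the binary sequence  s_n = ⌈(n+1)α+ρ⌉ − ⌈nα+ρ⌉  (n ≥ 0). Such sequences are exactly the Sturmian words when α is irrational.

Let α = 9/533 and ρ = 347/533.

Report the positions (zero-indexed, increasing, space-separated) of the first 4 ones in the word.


n=0: ⌈356/533⌉−⌈347/533⌉ = 1−1 = 0
n=1: ⌈365/533⌉−⌈356/533⌉ = 1−1 = 0
  …
n=20: ⌈536/533⌉−⌈527/533⌉ = 2−1 = 1  ← one
n=21: ⌈545/533⌉−⌈536/533⌉ = 2−2 = 0
n=22: ⌈554/533⌉−⌈545/533⌉ = 2−2 = 0
  …
n=79: ⌈1067/533⌉−⌈1058/533⌉ = 3−2 = 1  ← one
n=80: ⌈1076/533⌉−⌈1067/533⌉ = 3−3 = 0
n=81: ⌈1085/533⌉−⌈1076/533⌉ = 3−3 = 0
  …
n=139: ⌈1607/533⌉−⌈1598/533⌉ = 4−3 = 1  ← one
n=140: ⌈1616/533⌉−⌈1607/533⌉ = 4−4 = 0
n=141: ⌈1625/533⌉−⌈1616/533⌉ = 4−4 = 0
  …
n=198: ⌈2138/533⌉−⌈2129/533⌉ = 5−4 = 1  ← one
positions of the first 4 ones: 20 79 139 198

20 79 139 198


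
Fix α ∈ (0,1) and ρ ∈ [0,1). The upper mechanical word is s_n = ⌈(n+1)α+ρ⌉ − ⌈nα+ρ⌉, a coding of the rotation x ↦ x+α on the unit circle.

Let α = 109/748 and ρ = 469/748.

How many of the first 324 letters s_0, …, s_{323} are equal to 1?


47

#1s = Σ_{n=0}^{323} s_n = Σ_{n=0}^{323} (⌈(n+1)α+ρ⌉ − ⌈nα+ρ⌉)
the sum telescopes: every ⌈nα+ρ⌉ with 0 < n < 324 appears once with + and once with −, leaving ⌈324α+ρ⌉ − ⌈0·α+ρ⌉
324α + ρ = (324·109 + 469) / 748 = 35785/748
ρ = 469/748
⌈35785/748⌉ = 48,  ⌈469/748⌉ = 1
#1s = 48 − 1 = 47


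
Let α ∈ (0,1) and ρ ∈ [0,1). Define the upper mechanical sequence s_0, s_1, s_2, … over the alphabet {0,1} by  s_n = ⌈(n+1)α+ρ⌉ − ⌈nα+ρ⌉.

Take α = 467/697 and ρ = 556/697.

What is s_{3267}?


1

(n+1)α + ρ = (3268·467 + 556) / 697 = 1526712/697
nα + ρ     = (3267·467 + 556) / 697 = 1526245/697
⌈1526712/697⌉ = 2191,  ⌈1526245/697⌉ = 2190
s_{3267} = 2191 − 2190 = 1


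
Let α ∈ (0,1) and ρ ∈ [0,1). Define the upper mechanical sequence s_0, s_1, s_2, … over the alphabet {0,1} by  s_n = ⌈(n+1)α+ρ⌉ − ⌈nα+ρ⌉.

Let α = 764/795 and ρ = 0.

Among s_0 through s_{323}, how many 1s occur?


312

#1s = Σ_{n=0}^{323} s_n = Σ_{n=0}^{323} (⌈(n+1)α+ρ⌉ − ⌈nα+ρ⌉)
the sum telescopes: every ⌈nα+ρ⌉ with 0 < n < 324 appears once with + and once with −, leaving ⌈324α+ρ⌉ − ⌈0·α+ρ⌉
324α + ρ = (324·764) / 795 = 247536/795
ρ = 0/795
⌈247536/795⌉ = 312,  ⌈0/795⌉ = 0
#1s = 312 − 0 = 312


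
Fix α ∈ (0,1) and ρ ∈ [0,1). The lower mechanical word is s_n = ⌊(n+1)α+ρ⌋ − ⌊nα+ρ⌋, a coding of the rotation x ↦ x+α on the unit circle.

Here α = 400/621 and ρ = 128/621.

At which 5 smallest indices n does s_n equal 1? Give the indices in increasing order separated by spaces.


1 2 4 5 7

n=0: ⌊528/621⌋−⌊128/621⌋ = 0−0 = 0
n=1: ⌊928/621⌋−⌊528/621⌋ = 1−0 = 1  ← one
n=2: ⌊1328/621⌋−⌊928/621⌋ = 2−1 = 1  ← one
n=3: ⌊1728/621⌋−⌊1328/621⌋ = 2−2 = 0
n=4: ⌊2128/621⌋−⌊1728/621⌋ = 3−2 = 1  ← one
n=5: ⌊2528/621⌋−⌊2128/621⌋ = 4−3 = 1  ← one
n=6: ⌊2928/621⌋−⌊2528/621⌋ = 4−4 = 0
n=7: ⌊3328/621⌋−⌊2928/621⌋ = 5−4 = 1  ← one
positions of the first 5 ones: 1 2 4 5 7


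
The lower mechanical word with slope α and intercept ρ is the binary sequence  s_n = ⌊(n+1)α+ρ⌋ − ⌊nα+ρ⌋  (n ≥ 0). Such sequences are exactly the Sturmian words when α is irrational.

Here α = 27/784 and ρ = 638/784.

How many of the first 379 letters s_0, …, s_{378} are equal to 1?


#1s = Σ_{n=0}^{378} s_n = Σ_{n=0}^{378} (⌊(n+1)α+ρ⌋ − ⌊nα+ρ⌋)
the sum telescopes: every ⌊nα+ρ⌋ with 0 < n < 379 appears once with + and once with −, leaving ⌊379α+ρ⌋ − ⌊0·α+ρ⌋
379α + ρ = (379·27 + 638) / 784 = 10871/784
ρ = 638/784
⌊10871/784⌋ = 13,  ⌊638/784⌋ = 0
#1s = 13 − 0 = 13

13


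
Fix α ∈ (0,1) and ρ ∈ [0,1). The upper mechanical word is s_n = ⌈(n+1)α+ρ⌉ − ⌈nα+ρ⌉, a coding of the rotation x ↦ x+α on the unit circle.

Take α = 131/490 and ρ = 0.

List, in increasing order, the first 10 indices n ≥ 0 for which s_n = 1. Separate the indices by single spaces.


0 3 7 11 14 18 22 26 29 33

n=0: ⌈131/490⌉−⌈0/490⌉ = 1−0 = 1  ← one
n=1: ⌈262/490⌉−⌈131/490⌉ = 1−1 = 0
n=2: ⌈393/490⌉−⌈262/490⌉ = 1−1 = 0
n=3: ⌈524/490⌉−⌈393/490⌉ = 2−1 = 1  ← one
n=4: ⌈655/490⌉−⌈524/490⌉ = 2−2 = 0
n=5: ⌈786/490⌉−⌈655/490⌉ = 2−2 = 0
n=6: ⌈917/490⌉−⌈786/490⌉ = 2−2 = 0
n=7: ⌈1048/490⌉−⌈917/490⌉ = 3−2 = 1  ← one
n=8: ⌈1179/490⌉−⌈1048/490⌉ = 3−3 = 0
n=9: ⌈1310/490⌉−⌈1179/490⌉ = 3−3 = 0
n=10: ⌈1441/490⌉−⌈1310/490⌉ = 3−3 = 0
n=11: ⌈1572/490⌉−⌈1441/490⌉ = 4−3 = 1  ← one
n=12: ⌈1703/490⌉−⌈1572/490⌉ = 4−4 = 0
n=13: ⌈1834/490⌉−⌈1703/490⌉ = 4−4 = 0
n=14: ⌈1965/490⌉−⌈1834/490⌉ = 5−4 = 1  ← one
n=15: ⌈2096/490⌉−⌈1965/490⌉ = 5−5 = 0
n=16: ⌈2227/490⌉−⌈2096/490⌉ = 5−5 = 0
n=17: ⌈2358/490⌉−⌈2227/490⌉ = 5−5 = 0
n=18: ⌈2489/490⌉−⌈2358/490⌉ = 6−5 = 1  ← one
n=19: ⌈2620/490⌉−⌈2489/490⌉ = 6−6 = 0
n=20: ⌈2751/490⌉−⌈2620/490⌉ = 6−6 = 0
n=21: ⌈2882/490⌉−⌈2751/490⌉ = 6−6 = 0
n=22: ⌈3013/490⌉−⌈2882/490⌉ = 7−6 = 1  ← one
n=23: ⌈3144/490⌉−⌈3013/490⌉ = 7−7 = 0
n=24: ⌈3275/490⌉−⌈3144/490⌉ = 7−7 = 0
n=25: ⌈3406/490⌉−⌈3275/490⌉ = 7−7 = 0
n=26: ⌈3537/490⌉−⌈3406/490⌉ = 8−7 = 1  ← one
n=27: ⌈3668/490⌉−⌈3537/490⌉ = 8−8 = 0
n=28: ⌈3799/490⌉−⌈3668/490⌉ = 8−8 = 0
n=29: ⌈3930/490⌉−⌈3799/490⌉ = 9−8 = 1  ← one
n=30: ⌈4061/490⌉−⌈3930/490⌉ = 9−9 = 0
n=31: ⌈4192/490⌉−⌈4061/490⌉ = 9−9 = 0
n=32: ⌈4323/490⌉−⌈4192/490⌉ = 9−9 = 0
n=33: ⌈4454/490⌉−⌈4323/490⌉ = 10−9 = 1  ← one
positions of the first 10 ones: 0 3 7 11 14 18 22 26 29 33


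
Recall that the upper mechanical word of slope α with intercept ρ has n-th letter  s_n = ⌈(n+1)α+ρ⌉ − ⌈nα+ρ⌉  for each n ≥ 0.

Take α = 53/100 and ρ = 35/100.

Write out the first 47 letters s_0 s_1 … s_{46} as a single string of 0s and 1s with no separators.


n=0: ⌈(1·53+35)/100⌉ − ⌈(0·53+35)/100⌉ = ⌈88/100⌉ − ⌈35/100⌉ = 1 − 1 = 0
n=1: ⌈(2·53+35)/100⌉ − ⌈(1·53+35)/100⌉ = ⌈141/100⌉ − ⌈88/100⌉ = 2 − 1 = 1
n=2: ⌈(3·53+35)/100⌉ − ⌈(2·53+35)/100⌉ = ⌈194/100⌉ − ⌈141/100⌉ = 2 − 2 = 0
n=3: ⌈(4·53+35)/100⌉ − ⌈(3·53+35)/100⌉ = ⌈247/100⌉ − ⌈194/100⌉ = 3 − 2 = 1
n=4: ⌈(5·53+35)/100⌉ − ⌈(4·53+35)/100⌉ = ⌈300/100⌉ − ⌈247/100⌉ = 3 − 3 = 0
n=5: ⌈(6·53+35)/100⌉ − ⌈(5·53+35)/100⌉ = ⌈353/100⌉ − ⌈300/100⌉ = 4 − 3 = 1
n=6: ⌈(7·53+35)/100⌉ − ⌈(6·53+35)/100⌉ = ⌈406/100⌉ − ⌈353/100⌉ = 5 − 4 = 1
n=7: ⌈(8·53+35)/100⌉ − ⌈(7·53+35)/100⌉ = ⌈459/100⌉ − ⌈406/100⌉ = 5 − 5 = 0
n=8: ⌈(9·53+35)/100⌉ − ⌈(8·53+35)/100⌉ = ⌈512/100⌉ − ⌈459/100⌉ = 6 − 5 = 1
n=9: ⌈(10·53+35)/100⌉ − ⌈(9·53+35)/100⌉ = ⌈565/100⌉ − ⌈512/100⌉ = 6 − 6 = 0
n=10: ⌈(11·53+35)/100⌉ − ⌈(10·53+35)/100⌉ = ⌈618/100⌉ − ⌈565/100⌉ = 7 − 6 = 1
n=11: ⌈(12·53+35)/100⌉ − ⌈(11·53+35)/100⌉ = ⌈671/100⌉ − ⌈618/100⌉ = 7 − 7 = 0
n=12: ⌈(13·53+35)/100⌉ − ⌈(12·53+35)/100⌉ = ⌈724/100⌉ − ⌈671/100⌉ = 8 − 7 = 1
n=13: ⌈(14·53+35)/100⌉ − ⌈(13·53+35)/100⌉ = ⌈777/100⌉ − ⌈724/100⌉ = 8 − 8 = 0
n=14: ⌈(15·53+35)/100⌉ − ⌈(14·53+35)/100⌉ = ⌈830/100⌉ − ⌈777/100⌉ = 9 − 8 = 1
n=15: ⌈(16·53+35)/100⌉ − ⌈(15·53+35)/100⌉ = ⌈883/100⌉ − ⌈830/100⌉ = 9 − 9 = 0
n=16: ⌈(17·53+35)/100⌉ − ⌈(16·53+35)/100⌉ = ⌈936/100⌉ − ⌈883/100⌉ = 10 − 9 = 1
n=17: ⌈(18·53+35)/100⌉ − ⌈(17·53+35)/100⌉ = ⌈989/100⌉ − ⌈936/100⌉ = 10 − 10 = 0
n=18: ⌈(19·53+35)/100⌉ − ⌈(18·53+35)/100⌉ = ⌈1042/100⌉ − ⌈989/100⌉ = 11 − 10 = 1
n=19: ⌈(20·53+35)/100⌉ − ⌈(19·53+35)/100⌉ = ⌈1095/100⌉ − ⌈1042/100⌉ = 11 − 11 = 0
n=20: ⌈(21·53+35)/100⌉ − ⌈(20·53+35)/100⌉ = ⌈1148/100⌉ − ⌈1095/100⌉ = 12 − 11 = 1
n=21: ⌈(22·53+35)/100⌉ − ⌈(21·53+35)/100⌉ = ⌈1201/100⌉ − ⌈1148/100⌉ = 13 − 12 = 1
n=22: ⌈(23·53+35)/100⌉ − ⌈(22·53+35)/100⌉ = ⌈1254/100⌉ − ⌈1201/100⌉ = 13 − 13 = 0
n=23: ⌈(24·53+35)/100⌉ − ⌈(23·53+35)/100⌉ = ⌈1307/100⌉ − ⌈1254/100⌉ = 14 − 13 = 1
n=24: ⌈(25·53+35)/100⌉ − ⌈(24·53+35)/100⌉ = ⌈1360/100⌉ − ⌈1307/100⌉ = 14 − 14 = 0
n=25: ⌈(26·53+35)/100⌉ − ⌈(25·53+35)/100⌉ = ⌈1413/100⌉ − ⌈1360/100⌉ = 15 − 14 = 1
n=26: ⌈(27·53+35)/100⌉ − ⌈(26·53+35)/100⌉ = ⌈1466/100⌉ − ⌈1413/100⌉ = 15 − 15 = 0
n=27: ⌈(28·53+35)/100⌉ − ⌈(27·53+35)/100⌉ = ⌈1519/100⌉ − ⌈1466/100⌉ = 16 − 15 = 1
n=28: ⌈(29·53+35)/100⌉ − ⌈(28·53+35)/100⌉ = ⌈1572/100⌉ − ⌈1519/100⌉ = 16 − 16 = 0
n=29: ⌈(30·53+35)/100⌉ − ⌈(29·53+35)/100⌉ = ⌈1625/100⌉ − ⌈1572/100⌉ = 17 − 16 = 1
n=30: ⌈(31·53+35)/100⌉ − ⌈(30·53+35)/100⌉ = ⌈1678/100⌉ − ⌈1625/100⌉ = 17 − 17 = 0
n=31: ⌈(32·53+35)/100⌉ − ⌈(31·53+35)/100⌉ = ⌈1731/100⌉ − ⌈1678/100⌉ = 18 − 17 = 1
n=32: ⌈(33·53+35)/100⌉ − ⌈(32·53+35)/100⌉ = ⌈1784/100⌉ − ⌈1731/100⌉ = 18 − 18 = 0
n=33: ⌈(34·53+35)/100⌉ − ⌈(33·53+35)/100⌉ = ⌈1837/100⌉ − ⌈1784/100⌉ = 19 − 18 = 1
n=34: ⌈(35·53+35)/100⌉ − ⌈(34·53+35)/100⌉ = ⌈1890/100⌉ − ⌈1837/100⌉ = 19 − 19 = 0
n=35: ⌈(36·53+35)/100⌉ − ⌈(35·53+35)/100⌉ = ⌈1943/100⌉ − ⌈1890/100⌉ = 20 − 19 = 1
n=36: ⌈(37·53+35)/100⌉ − ⌈(36·53+35)/100⌉ = ⌈1996/100⌉ − ⌈1943/100⌉ = 20 − 20 = 0
n=37: ⌈(38·53+35)/100⌉ − ⌈(37·53+35)/100⌉ = ⌈2049/100⌉ − ⌈1996/100⌉ = 21 − 20 = 1
n=38: ⌈(39·53+35)/100⌉ − ⌈(38·53+35)/100⌉ = ⌈2102/100⌉ − ⌈2049/100⌉ = 22 − 21 = 1
n=39: ⌈(40·53+35)/100⌉ − ⌈(39·53+35)/100⌉ = ⌈2155/100⌉ − ⌈2102/100⌉ = 22 − 22 = 0
n=40: ⌈(41·53+35)/100⌉ − ⌈(40·53+35)/100⌉ = ⌈2208/100⌉ − ⌈2155/100⌉ = 23 − 22 = 1
n=41: ⌈(42·53+35)/100⌉ − ⌈(41·53+35)/100⌉ = ⌈2261/100⌉ − ⌈2208/100⌉ = 23 − 23 = 0
n=42: ⌈(43·53+35)/100⌉ − ⌈(42·53+35)/100⌉ = ⌈2314/100⌉ − ⌈2261/100⌉ = 24 − 23 = 1
n=43: ⌈(44·53+35)/100⌉ − ⌈(43·53+35)/100⌉ = ⌈2367/100⌉ − ⌈2314/100⌉ = 24 − 24 = 0
n=44: ⌈(45·53+35)/100⌉ − ⌈(44·53+35)/100⌉ = ⌈2420/100⌉ − ⌈2367/100⌉ = 25 − 24 = 1
n=45: ⌈(46·53+35)/100⌉ − ⌈(45·53+35)/100⌉ = ⌈2473/100⌉ − ⌈2420/100⌉ = 25 − 25 = 0
n=46: ⌈(47·53+35)/100⌉ − ⌈(46·53+35)/100⌉ = ⌈2526/100⌉ − ⌈2473/100⌉ = 26 − 25 = 1

01010110101010101010110101010101010101101010101


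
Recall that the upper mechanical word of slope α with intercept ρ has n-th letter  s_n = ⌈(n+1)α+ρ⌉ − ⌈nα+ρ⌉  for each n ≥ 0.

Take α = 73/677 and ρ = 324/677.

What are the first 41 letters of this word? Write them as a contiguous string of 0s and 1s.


n=0: ⌈(1·73+324)/677⌉ − ⌈(0·73+324)/677⌉ = ⌈397/677⌉ − ⌈324/677⌉ = 1 − 1 = 0
n=1: ⌈(2·73+324)/677⌉ − ⌈(1·73+324)/677⌉ = ⌈470/677⌉ − ⌈397/677⌉ = 1 − 1 = 0
n=2: ⌈(3·73+324)/677⌉ − ⌈(2·73+324)/677⌉ = ⌈543/677⌉ − ⌈470/677⌉ = 1 − 1 = 0
n=3: ⌈(4·73+324)/677⌉ − ⌈(3·73+324)/677⌉ = ⌈616/677⌉ − ⌈543/677⌉ = 1 − 1 = 0
n=4: ⌈(5·73+324)/677⌉ − ⌈(4·73+324)/677⌉ = ⌈689/677⌉ − ⌈616/677⌉ = 2 − 1 = 1
n=5: ⌈(6·73+324)/677⌉ − ⌈(5·73+324)/677⌉ = ⌈762/677⌉ − ⌈689/677⌉ = 2 − 2 = 0
n=6: ⌈(7·73+324)/677⌉ − ⌈(6·73+324)/677⌉ = ⌈835/677⌉ − ⌈762/677⌉ = 2 − 2 = 0
n=7: ⌈(8·73+324)/677⌉ − ⌈(7·73+324)/677⌉ = ⌈908/677⌉ − ⌈835/677⌉ = 2 − 2 = 0
n=8: ⌈(9·73+324)/677⌉ − ⌈(8·73+324)/677⌉ = ⌈981/677⌉ − ⌈908/677⌉ = 2 − 2 = 0
n=9: ⌈(10·73+324)/677⌉ − ⌈(9·73+324)/677⌉ = ⌈1054/677⌉ − ⌈981/677⌉ = 2 − 2 = 0
n=10: ⌈(11·73+324)/677⌉ − ⌈(10·73+324)/677⌉ = ⌈1127/677⌉ − ⌈1054/677⌉ = 2 − 2 = 0
n=11: ⌈(12·73+324)/677⌉ − ⌈(11·73+324)/677⌉ = ⌈1200/677⌉ − ⌈1127/677⌉ = 2 − 2 = 0
n=12: ⌈(13·73+324)/677⌉ − ⌈(12·73+324)/677⌉ = ⌈1273/677⌉ − ⌈1200/677⌉ = 2 − 2 = 0
n=13: ⌈(14·73+324)/677⌉ − ⌈(13·73+324)/677⌉ = ⌈1346/677⌉ − ⌈1273/677⌉ = 2 − 2 = 0
n=14: ⌈(15·73+324)/677⌉ − ⌈(14·73+324)/677⌉ = ⌈1419/677⌉ − ⌈1346/677⌉ = 3 − 2 = 1
n=15: ⌈(16·73+324)/677⌉ − ⌈(15·73+324)/677⌉ = ⌈1492/677⌉ − ⌈1419/677⌉ = 3 − 3 = 0
n=16: ⌈(17·73+324)/677⌉ − ⌈(16·73+324)/677⌉ = ⌈1565/677⌉ − ⌈1492/677⌉ = 3 − 3 = 0
n=17: ⌈(18·73+324)/677⌉ − ⌈(17·73+324)/677⌉ = ⌈1638/677⌉ − ⌈1565/677⌉ = 3 − 3 = 0
n=18: ⌈(19·73+324)/677⌉ − ⌈(18·73+324)/677⌉ = ⌈1711/677⌉ − ⌈1638/677⌉ = 3 − 3 = 0
n=19: ⌈(20·73+324)/677⌉ − ⌈(19·73+324)/677⌉ = ⌈1784/677⌉ − ⌈1711/677⌉ = 3 − 3 = 0
n=20: ⌈(21·73+324)/677⌉ − ⌈(20·73+324)/677⌉ = ⌈1857/677⌉ − ⌈1784/677⌉ = 3 − 3 = 0
n=21: ⌈(22·73+324)/677⌉ − ⌈(21·73+324)/677⌉ = ⌈1930/677⌉ − ⌈1857/677⌉ = 3 − 3 = 0
n=22: ⌈(23·73+324)/677⌉ − ⌈(22·73+324)/677⌉ = ⌈2003/677⌉ − ⌈1930/677⌉ = 3 − 3 = 0
n=23: ⌈(24·73+324)/677⌉ − ⌈(23·73+324)/677⌉ = ⌈2076/677⌉ − ⌈2003/677⌉ = 4 − 3 = 1
n=24: ⌈(25·73+324)/677⌉ − ⌈(24·73+324)/677⌉ = ⌈2149/677⌉ − ⌈2076/677⌉ = 4 − 4 = 0
n=25: ⌈(26·73+324)/677⌉ − ⌈(25·73+324)/677⌉ = ⌈2222/677⌉ − ⌈2149/677⌉ = 4 − 4 = 0
n=26: ⌈(27·73+324)/677⌉ − ⌈(26·73+324)/677⌉ = ⌈2295/677⌉ − ⌈2222/677⌉ = 4 − 4 = 0
n=27: ⌈(28·73+324)/677⌉ − ⌈(27·73+324)/677⌉ = ⌈2368/677⌉ − ⌈2295/677⌉ = 4 − 4 = 0
n=28: ⌈(29·73+324)/677⌉ − ⌈(28·73+324)/677⌉ = ⌈2441/677⌉ − ⌈2368/677⌉ = 4 − 4 = 0
n=29: ⌈(30·73+324)/677⌉ − ⌈(29·73+324)/677⌉ = ⌈2514/677⌉ − ⌈2441/677⌉ = 4 − 4 = 0
n=30: ⌈(31·73+324)/677⌉ − ⌈(30·73+324)/677⌉ = ⌈2587/677⌉ − ⌈2514/677⌉ = 4 − 4 = 0
n=31: ⌈(32·73+324)/677⌉ − ⌈(31·73+324)/677⌉ = ⌈2660/677⌉ − ⌈2587/677⌉ = 4 − 4 = 0
n=32: ⌈(33·73+324)/677⌉ − ⌈(32·73+324)/677⌉ = ⌈2733/677⌉ − ⌈2660/677⌉ = 5 − 4 = 1
n=33: ⌈(34·73+324)/677⌉ − ⌈(33·73+324)/677⌉ = ⌈2806/677⌉ − ⌈2733/677⌉ = 5 − 5 = 0
n=34: ⌈(35·73+324)/677⌉ − ⌈(34·73+324)/677⌉ = ⌈2879/677⌉ − ⌈2806/677⌉ = 5 − 5 = 0
n=35: ⌈(36·73+324)/677⌉ − ⌈(35·73+324)/677⌉ = ⌈2952/677⌉ − ⌈2879/677⌉ = 5 − 5 = 0
n=36: ⌈(37·73+324)/677⌉ − ⌈(36·73+324)/677⌉ = ⌈3025/677⌉ − ⌈2952/677⌉ = 5 − 5 = 0
n=37: ⌈(38·73+324)/677⌉ − ⌈(37·73+324)/677⌉ = ⌈3098/677⌉ − ⌈3025/677⌉ = 5 − 5 = 0
n=38: ⌈(39·73+324)/677⌉ − ⌈(38·73+324)/677⌉ = ⌈3171/677⌉ − ⌈3098/677⌉ = 5 − 5 = 0
n=39: ⌈(40·73+324)/677⌉ − ⌈(39·73+324)/677⌉ = ⌈3244/677⌉ − ⌈3171/677⌉ = 5 − 5 = 0
n=40: ⌈(41·73+324)/677⌉ − ⌈(40·73+324)/677⌉ = ⌈3317/677⌉ − ⌈3244/677⌉ = 5 − 5 = 0

00001000000000100000000100000000100000000


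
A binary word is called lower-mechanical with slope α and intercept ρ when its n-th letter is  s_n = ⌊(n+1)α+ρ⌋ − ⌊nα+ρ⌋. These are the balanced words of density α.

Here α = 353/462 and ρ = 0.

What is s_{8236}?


1

(n+1)α + ρ = (8237·353) / 462 = 2907661/462
nα + ρ     = (8236·353) / 462 = 2907308/462
⌊2907661/462⌋ = 6293,  ⌊2907308/462⌋ = 6292
s_{8236} = 6293 − 6292 = 1


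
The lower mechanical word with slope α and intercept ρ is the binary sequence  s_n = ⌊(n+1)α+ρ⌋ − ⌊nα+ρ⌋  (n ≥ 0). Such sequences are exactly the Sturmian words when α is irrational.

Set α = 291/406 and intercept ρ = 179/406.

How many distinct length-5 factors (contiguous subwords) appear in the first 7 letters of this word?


3

t_n = ⌊(n·291+179)/406⌋ for n = 0 … 7:
  n=0…7: ⌊179/406⌋=0 ⌊470/406⌋=1 ⌊761/406⌋=1 ⌊1052/406⌋=2 ⌊1343/406⌋=3 ⌊1634/406⌋=4 ⌊1925/406⌋=4 ⌊2216/406⌋=5
s_n = t_(n+1) − t_n for n = 0 … 6 gives
prefix = 1011101
slide a length-5 window over [0..4] … [2..6] (3 windows); first occurrence of each distinct factor:
  [  0..  4] 10111
  [  1..  5] 01110
  [  2..  6] 11101
distinct factors: {01110, 10111, 11101}
count = 3  (Sturmian bound for length 5 is 6)


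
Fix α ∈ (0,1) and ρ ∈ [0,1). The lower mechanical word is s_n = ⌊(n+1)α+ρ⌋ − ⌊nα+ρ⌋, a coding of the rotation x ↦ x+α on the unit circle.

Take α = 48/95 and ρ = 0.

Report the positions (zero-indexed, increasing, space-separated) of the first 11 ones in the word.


1 3 5 7 9 11 13 15 17 19 21

n=0: ⌊48/95⌋−⌊0/95⌋ = 0−0 = 0
n=1: ⌊96/95⌋−⌊48/95⌋ = 1−0 = 1  ← one
n=2: ⌊144/95⌋−⌊96/95⌋ = 1−1 = 0
n=3: ⌊192/95⌋−⌊144/95⌋ = 2−1 = 1  ← one
n=4: ⌊240/95⌋−⌊192/95⌋ = 2−2 = 0
n=5: ⌊288/95⌋−⌊240/95⌋ = 3−2 = 1  ← one
n=6: ⌊336/95⌋−⌊288/95⌋ = 3−3 = 0
n=7: ⌊384/95⌋−⌊336/95⌋ = 4−3 = 1  ← one
n=8: ⌊432/95⌋−⌊384/95⌋ = 4−4 = 0
n=9: ⌊480/95⌋−⌊432/95⌋ = 5−4 = 1  ← one
n=10: ⌊528/95⌋−⌊480/95⌋ = 5−5 = 0
n=11: ⌊576/95⌋−⌊528/95⌋ = 6−5 = 1  ← one
n=12: ⌊624/95⌋−⌊576/95⌋ = 6−6 = 0
n=13: ⌊672/95⌋−⌊624/95⌋ = 7−6 = 1  ← one
n=14: ⌊720/95⌋−⌊672/95⌋ = 7−7 = 0
n=15: ⌊768/95⌋−⌊720/95⌋ = 8−7 = 1  ← one
n=16: ⌊816/95⌋−⌊768/95⌋ = 8−8 = 0
n=17: ⌊864/95⌋−⌊816/95⌋ = 9−8 = 1  ← one
n=18: ⌊912/95⌋−⌊864/95⌋ = 9−9 = 0
n=19: ⌊960/95⌋−⌊912/95⌋ = 10−9 = 1  ← one
n=20: ⌊1008/95⌋−⌊960/95⌋ = 10−10 = 0
n=21: ⌊1056/95⌋−⌊1008/95⌋ = 11−10 = 1  ← one
positions of the first 11 ones: 1 3 5 7 9 11 13 15 17 19 21


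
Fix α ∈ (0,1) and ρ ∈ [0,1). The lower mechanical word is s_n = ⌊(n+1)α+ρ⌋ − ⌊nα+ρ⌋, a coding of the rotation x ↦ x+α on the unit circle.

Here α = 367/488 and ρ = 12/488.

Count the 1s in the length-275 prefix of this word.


206

#1s = Σ_{n=0}^{274} s_n = Σ_{n=0}^{274} (⌊(n+1)α+ρ⌋ − ⌊nα+ρ⌋)
the sum telescopes: every ⌊nα+ρ⌋ with 0 < n < 275 appears once with + and once with −, leaving ⌊275α+ρ⌋ − ⌊0·α+ρ⌋
275α + ρ = (275·367 + 12) / 488 = 100937/488
ρ = 12/488
⌊100937/488⌋ = 206,  ⌊12/488⌋ = 0
#1s = 206 − 0 = 206


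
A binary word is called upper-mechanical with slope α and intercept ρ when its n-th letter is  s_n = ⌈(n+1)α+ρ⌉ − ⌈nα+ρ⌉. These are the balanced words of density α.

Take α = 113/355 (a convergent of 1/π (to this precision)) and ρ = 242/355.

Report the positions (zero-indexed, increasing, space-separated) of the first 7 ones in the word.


n=0: ⌈355/355⌉−⌈242/355⌉ = 1−1 = 0
n=1: ⌈468/355⌉−⌈355/355⌉ = 2−1 = 1  ← one
n=2: ⌈581/355⌉−⌈468/355⌉ = 2−2 = 0
n=3: ⌈694/355⌉−⌈581/355⌉ = 2−2 = 0
n=4: ⌈807/355⌉−⌈694/355⌉ = 3−2 = 1  ← one
n=5: ⌈920/355⌉−⌈807/355⌉ = 3−3 = 0
n=6: ⌈1033/355⌉−⌈920/355⌉ = 3−3 = 0
n=7: ⌈1146/355⌉−⌈1033/355⌉ = 4−3 = 1  ← one
n=8: ⌈1259/355⌉−⌈1146/355⌉ = 4−4 = 0
n=9: ⌈1372/355⌉−⌈1259/355⌉ = 4−4 = 0
n=10: ⌈1485/355⌉−⌈1372/355⌉ = 5−4 = 1  ← one
n=11: ⌈1598/355⌉−⌈1485/355⌉ = 5−5 = 0
n=12: ⌈1711/355⌉−⌈1598/355⌉ = 5−5 = 0
n=13: ⌈1824/355⌉−⌈1711/355⌉ = 6−5 = 1  ← one
n=14: ⌈1937/355⌉−⌈1824/355⌉ = 6−6 = 0
n=15: ⌈2050/355⌉−⌈1937/355⌉ = 6−6 = 0
n=16: ⌈2163/355⌉−⌈2050/355⌉ = 7−6 = 1  ← one
n=17: ⌈2276/355⌉−⌈2163/355⌉ = 7−7 = 0
n=18: ⌈2389/355⌉−⌈2276/355⌉ = 7−7 = 0
n=19: ⌈2502/355⌉−⌈2389/355⌉ = 8−7 = 1  ← one
positions of the first 7 ones: 1 4 7 10 13 16 19

1 4 7 10 13 16 19


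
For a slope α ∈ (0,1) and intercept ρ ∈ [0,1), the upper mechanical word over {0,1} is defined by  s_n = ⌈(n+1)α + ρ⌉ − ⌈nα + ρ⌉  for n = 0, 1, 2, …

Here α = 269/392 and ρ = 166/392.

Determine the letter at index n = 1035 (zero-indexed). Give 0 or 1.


(n+1)α + ρ = (1036·269 + 166) / 392 = 278850/392
nα + ρ     = (1035·269 + 166) / 392 = 278581/392
⌈278850/392⌉ = 712,  ⌈278581/392⌉ = 711
s_{1035} = 712 − 711 = 1

1


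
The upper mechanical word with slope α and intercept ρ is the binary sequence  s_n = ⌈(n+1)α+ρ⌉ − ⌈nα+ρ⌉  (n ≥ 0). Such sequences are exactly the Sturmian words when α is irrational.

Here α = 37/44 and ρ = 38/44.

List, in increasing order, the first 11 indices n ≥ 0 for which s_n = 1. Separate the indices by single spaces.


0 1 2 3 4 6 7 8 9 10 12

n=0: ⌈75/44⌉−⌈38/44⌉ = 2−1 = 1  ← one
n=1: ⌈112/44⌉−⌈75/44⌉ = 3−2 = 1  ← one
n=2: ⌈149/44⌉−⌈112/44⌉ = 4−3 = 1  ← one
n=3: ⌈186/44⌉−⌈149/44⌉ = 5−4 = 1  ← one
n=4: ⌈223/44⌉−⌈186/44⌉ = 6−5 = 1  ← one
n=5: ⌈260/44⌉−⌈223/44⌉ = 6−6 = 0
n=6: ⌈297/44⌉−⌈260/44⌉ = 7−6 = 1  ← one
n=7: ⌈334/44⌉−⌈297/44⌉ = 8−7 = 1  ← one
n=8: ⌈371/44⌉−⌈334/44⌉ = 9−8 = 1  ← one
n=9: ⌈408/44⌉−⌈371/44⌉ = 10−9 = 1  ← one
n=10: ⌈445/44⌉−⌈408/44⌉ = 11−10 = 1  ← one
n=11: ⌈482/44⌉−⌈445/44⌉ = 11−11 = 0
n=12: ⌈519/44⌉−⌈482/44⌉ = 12−11 = 1  ← one
positions of the first 11 ones: 0 1 2 3 4 6 7 8 9 10 12


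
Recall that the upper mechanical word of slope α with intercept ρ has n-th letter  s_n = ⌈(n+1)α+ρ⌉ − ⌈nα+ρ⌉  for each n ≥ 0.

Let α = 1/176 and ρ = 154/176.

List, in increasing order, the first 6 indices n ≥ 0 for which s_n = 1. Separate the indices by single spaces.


22 198 374 550 726 902

n=0: ⌈155/176⌉−⌈154/176⌉ = 1−1 = 0
n=1: ⌈156/176⌉−⌈155/176⌉ = 1−1 = 0
  …
n=22: ⌈177/176⌉−⌈176/176⌉ = 2−1 = 1  ← one
n=23: ⌈178/176⌉−⌈177/176⌉ = 2−2 = 0
n=24: ⌈179/176⌉−⌈178/176⌉ = 2−2 = 0
  …
n=198: ⌈353/176⌉−⌈352/176⌉ = 3−2 = 1  ← one
n=199: ⌈354/176⌉−⌈353/176⌉ = 3−3 = 0
n=200: ⌈355/176⌉−⌈354/176⌉ = 3−3 = 0
  …
n=374: ⌈529/176⌉−⌈528/176⌉ = 4−3 = 1  ← one
n=375: ⌈530/176⌉−⌈529/176⌉ = 4−4 = 0
n=376: ⌈531/176⌉−⌈530/176⌉ = 4−4 = 0
  …
n=550: ⌈705/176⌉−⌈704/176⌉ = 5−4 = 1  ← one
n=551: ⌈706/176⌉−⌈705/176⌉ = 5−5 = 0
n=552: ⌈707/176⌉−⌈706/176⌉ = 5−5 = 0
  …
n=726: ⌈881/176⌉−⌈880/176⌉ = 6−5 = 1  ← one
n=727: ⌈882/176⌉−⌈881/176⌉ = 6−6 = 0
n=728: ⌈883/176⌉−⌈882/176⌉ = 6−6 = 0
  …
n=902: ⌈1057/176⌉−⌈1056/176⌉ = 7−6 = 1  ← one
positions of the first 6 ones: 22 198 374 550 726 902


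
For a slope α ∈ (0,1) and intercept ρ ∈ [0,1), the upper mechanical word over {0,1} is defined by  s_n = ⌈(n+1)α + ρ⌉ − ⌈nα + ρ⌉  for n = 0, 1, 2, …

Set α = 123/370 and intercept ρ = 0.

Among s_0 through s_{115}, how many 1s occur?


#1s = Σ_{n=0}^{115} s_n = Σ_{n=0}^{115} (⌈(n+1)α+ρ⌉ − ⌈nα+ρ⌉)
the sum telescopes: every ⌈nα+ρ⌉ with 0 < n < 116 appears once with + and once with −, leaving ⌈116α+ρ⌉ − ⌈0·α+ρ⌉
116α + ρ = (116·123) / 370 = 14268/370
ρ = 0/370
⌈14268/370⌉ = 39,  ⌈0/370⌉ = 0
#1s = 39 − 0 = 39

39


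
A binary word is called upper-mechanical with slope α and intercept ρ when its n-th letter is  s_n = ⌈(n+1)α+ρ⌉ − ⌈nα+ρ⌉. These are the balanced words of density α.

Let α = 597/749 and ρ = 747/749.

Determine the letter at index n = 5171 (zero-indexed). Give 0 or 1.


(n+1)α + ρ = (5172·597 + 747) / 749 = 3088431/749
nα + ρ     = (5171·597 + 747) / 749 = 3087834/749
⌈3088431/749⌉ = 4124,  ⌈3087834/749⌉ = 4123
s_{5171} = 4124 − 4123 = 1

1


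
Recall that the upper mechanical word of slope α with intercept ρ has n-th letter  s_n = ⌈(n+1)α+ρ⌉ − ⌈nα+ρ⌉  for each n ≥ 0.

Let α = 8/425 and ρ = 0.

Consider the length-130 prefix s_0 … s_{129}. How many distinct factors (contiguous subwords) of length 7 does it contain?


t_n = ⌈(n·8)/425⌉ for n = 0 … 130:
  n=0…9: ⌈0/425⌉=0 ⌈8/425⌉=1 ⌈16/425⌉=1 ⌈24/425⌉=1 ⌈32/425⌉=1 ⌈40/425⌉=1 ⌈48/425⌉=1 ⌈56/425⌉=1 ⌈64/425⌉=1 ⌈72/425⌉=1
  n=10…19: ⌈80/425⌉=1 ⌈88/425⌉=1 ⌈96/425⌉=1 ⌈104/425⌉=1 ⌈112/425⌉=1 ⌈120/425⌉=1 ⌈128/425⌉=1 ⌈136/425⌉=1 ⌈144/425⌉=1 ⌈152/425⌉=1
  n=20…29: ⌈160/425⌉=1 ⌈168/425⌉=1 ⌈176/425⌉=1 ⌈184/425⌉=1 ⌈192/425⌉=1 ⌈200/425⌉=1 ⌈208/425⌉=1 ⌈216/425⌉=1 ⌈224/425⌉=1 ⌈232/425⌉=1
  n=30…39: ⌈240/425⌉=1 ⌈248/425⌉=1 ⌈256/425⌉=1 ⌈264/425⌉=1 ⌈272/425⌉=1 ⌈280/425⌉=1 ⌈288/425⌉=1 ⌈296/425⌉=1 ⌈304/425⌉=1 ⌈312/425⌉=1
  n=40…49: ⌈320/425⌉=1 ⌈328/425⌉=1 ⌈336/425⌉=1 ⌈344/425⌉=1 ⌈352/425⌉=1 ⌈360/425⌉=1 ⌈368/425⌉=1 ⌈376/425⌉=1 ⌈384/425⌉=1 ⌈392/425⌉=1
  n=50…59: ⌈400/425⌉=1 ⌈408/425⌉=1 ⌈416/425⌉=1 ⌈424/425⌉=1 ⌈432/425⌉=2 ⌈440/425⌉=2 ⌈448/425⌉=2 ⌈456/425⌉=2 ⌈464/425⌉=2 ⌈472/425⌉=2
  n=60…69: ⌈480/425⌉=2 ⌈488/425⌉=2 ⌈496/425⌉=2 ⌈504/425⌉=2 ⌈512/425⌉=2 ⌈520/425⌉=2 ⌈528/425⌉=2 ⌈536/425⌉=2 ⌈544/425⌉=2 ⌈552/425⌉=2
  n=70…79: ⌈560/425⌉=2 ⌈568/425⌉=2 ⌈576/425⌉=2 ⌈584/425⌉=2 ⌈592/425⌉=2 ⌈600/425⌉=2 ⌈608/425⌉=2 ⌈616/425⌉=2 ⌈624/425⌉=2 ⌈632/425⌉=2
  n=80…89: ⌈640/425⌉=2 ⌈648/425⌉=2 ⌈656/425⌉=2 ⌈664/425⌉=2 ⌈672/425⌉=2 ⌈680/425⌉=2 ⌈688/425⌉=2 ⌈696/425⌉=2 ⌈704/425⌉=2 ⌈712/425⌉=2
  n=90…99: ⌈720/425⌉=2 ⌈728/425⌉=2 ⌈736/425⌉=2 ⌈744/425⌉=2 ⌈752/425⌉=2 ⌈760/425⌉=2 ⌈768/425⌉=2 ⌈776/425⌉=2 ⌈784/425⌉=2 ⌈792/425⌉=2
  n=100…109: ⌈800/425⌉=2 ⌈808/425⌉=2 ⌈816/425⌉=2 ⌈824/425⌉=2 ⌈832/425⌉=2 ⌈840/425⌉=2 ⌈848/425⌉=2 ⌈856/425⌉=3 ⌈864/425⌉=3 ⌈872/425⌉=3
  n=110…119: ⌈880/425⌉=3 ⌈888/425⌉=3 ⌈896/425⌉=3 ⌈904/425⌉=3 ⌈912/425⌉=3 ⌈920/425⌉=3 ⌈928/425⌉=3 ⌈936/425⌉=3 ⌈944/425⌉=3 ⌈952/425⌉=3
  n=120…129: ⌈960/425⌉=3 ⌈968/425⌉=3 ⌈976/425⌉=3 ⌈984/425⌉=3 ⌈992/425⌉=3 ⌈1000/425⌉=3 ⌈1008/425⌉=3 ⌈1016/425⌉=3 ⌈1024/425⌉=3 ⌈1032/425⌉=3
  n=130: ⌈1040/425⌉=3
s_n = t_(n+1) − t_n for n = 0 … 129 gives
prefix = 1000000000000000000000000000000000000000000000000000010000000000000000000000000000000000000000000000000000100000000000000000000000
slide a length-7 window over [0..6] … [123..129] (124 windows); first occurrence of each distinct factor:
  [  0..  6] 1000000
  [  1..  7] 0000000
  [ 47.. 53] 0000001
  [ 48.. 54] 0000010
  [ 49.. 55] 0000100
  [ 50.. 56] 0001000
  [ 51.. 57] 0010000
  [ 52.. 58] 0100000
  (the other 116 windows repeat one of these)
distinct factors: {0000000, 0000001, 0000010, 0000100, 0001000, 0010000, 0100000, 1000000}
count = 8  (Sturmian bound for length 7 is 8)

8
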